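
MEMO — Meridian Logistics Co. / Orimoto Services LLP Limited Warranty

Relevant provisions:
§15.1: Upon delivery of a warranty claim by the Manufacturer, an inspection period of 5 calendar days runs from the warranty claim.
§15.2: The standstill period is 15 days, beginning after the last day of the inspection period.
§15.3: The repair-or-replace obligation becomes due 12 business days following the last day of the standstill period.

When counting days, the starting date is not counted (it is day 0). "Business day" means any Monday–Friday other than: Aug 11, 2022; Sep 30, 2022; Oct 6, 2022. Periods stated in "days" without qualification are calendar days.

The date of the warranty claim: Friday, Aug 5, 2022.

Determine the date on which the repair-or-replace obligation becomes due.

Sep 12, 2022

The last day of the inspection period: Aug 5, 2022 + 5 days = Aug 10, 2022.
Adding 15 calendar days to Aug 10, 2022 gives Aug 25, 2022, which is the last day of the standstill period.
From Thursday, Aug 25, 2022, 12 business days (Aug 26, Aug 29, Aug 30, Aug 31, …, Sep 8, Sep 9, Sep 12, skipping weekends) brings us to Monday, Sep 12, 2022, which is the date on which the repair-or-replace obligation becomes due.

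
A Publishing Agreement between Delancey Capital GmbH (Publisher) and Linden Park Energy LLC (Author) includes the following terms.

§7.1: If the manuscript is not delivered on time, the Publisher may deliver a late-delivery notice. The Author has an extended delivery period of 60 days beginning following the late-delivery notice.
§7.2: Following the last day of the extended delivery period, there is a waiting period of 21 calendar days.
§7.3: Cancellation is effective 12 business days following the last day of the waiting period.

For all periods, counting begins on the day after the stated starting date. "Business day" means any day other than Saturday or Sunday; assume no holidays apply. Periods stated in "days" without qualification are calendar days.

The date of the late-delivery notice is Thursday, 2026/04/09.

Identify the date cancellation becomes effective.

2026/07/15

The last day of the extended delivery period: 2026/04/09 + 60 days = 2026/06/08.
Adding 21 calendar days to 2026/06/08 gives 2026/06/29, which is the last day of the waiting period.
The date cancellation becomes effective: counting 12 business days from Monday, 2026/06/29 (Jun 30, Jul 1, Jul 2, Jul 3, …, Jul 13, Jul 14, Jul 15, skipping weekends) reaches Wednesday, 2026/07/15.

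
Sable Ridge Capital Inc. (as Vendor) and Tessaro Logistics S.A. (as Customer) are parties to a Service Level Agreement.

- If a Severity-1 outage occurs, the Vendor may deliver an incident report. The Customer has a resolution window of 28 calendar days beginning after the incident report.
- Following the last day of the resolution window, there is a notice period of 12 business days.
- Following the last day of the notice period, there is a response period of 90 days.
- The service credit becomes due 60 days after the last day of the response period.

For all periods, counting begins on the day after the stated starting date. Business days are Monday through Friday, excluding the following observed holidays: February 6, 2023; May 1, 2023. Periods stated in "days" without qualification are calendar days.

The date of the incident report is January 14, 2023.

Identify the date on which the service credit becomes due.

The last day of the resolution window: 28 calendar days after January 14, 2023 is February 11, 2023.
From Saturday, February 11, 2023, 12 business days (Feb 13, Feb 14, Feb 15, Feb 16, …, Feb 24, Feb 27, Feb 28, skipping weekends) brings us to Tuesday, February 28, 2023, which is the last day of the notice period.
The last day of the response period: February 28, 2023 + 90 days = May 29, 2023.
Adding 60 calendar days to May 29, 2023 gives July 28, 2023, which is the date on which the service credit becomes due.

July 28, 2023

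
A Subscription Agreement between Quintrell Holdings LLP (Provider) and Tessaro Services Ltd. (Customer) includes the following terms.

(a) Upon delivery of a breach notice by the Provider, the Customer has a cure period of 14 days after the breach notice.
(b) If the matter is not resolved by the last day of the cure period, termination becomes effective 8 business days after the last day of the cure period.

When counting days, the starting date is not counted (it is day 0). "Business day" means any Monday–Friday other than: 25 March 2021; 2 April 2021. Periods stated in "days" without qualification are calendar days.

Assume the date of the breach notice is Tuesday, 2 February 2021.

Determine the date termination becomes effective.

The last day of the cure period: 14 calendar days after 2 February 2021 is 16 February 2021.
The date termination becomes effective: 8 business days after Tuesday, 16 February 2021, skipping weekends — Feb 17, Feb 18, Feb 19, Feb 22, Feb 23, Feb 24, Feb 25, Feb 26 — lands on Friday, 26 February 2021.

26 February 2021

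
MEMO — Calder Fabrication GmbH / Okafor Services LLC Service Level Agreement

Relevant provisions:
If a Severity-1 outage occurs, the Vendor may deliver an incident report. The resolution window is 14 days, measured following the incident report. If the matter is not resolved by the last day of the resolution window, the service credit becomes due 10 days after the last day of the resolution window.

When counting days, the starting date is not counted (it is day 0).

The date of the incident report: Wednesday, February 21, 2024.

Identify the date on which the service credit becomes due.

March 16, 2024

The last day of the resolution window: 14 calendar days after February 21, 2024 is March 6, 2024.
The date on which the service credit becomes due: March 6, 2024 + 10 days = March 16, 2024.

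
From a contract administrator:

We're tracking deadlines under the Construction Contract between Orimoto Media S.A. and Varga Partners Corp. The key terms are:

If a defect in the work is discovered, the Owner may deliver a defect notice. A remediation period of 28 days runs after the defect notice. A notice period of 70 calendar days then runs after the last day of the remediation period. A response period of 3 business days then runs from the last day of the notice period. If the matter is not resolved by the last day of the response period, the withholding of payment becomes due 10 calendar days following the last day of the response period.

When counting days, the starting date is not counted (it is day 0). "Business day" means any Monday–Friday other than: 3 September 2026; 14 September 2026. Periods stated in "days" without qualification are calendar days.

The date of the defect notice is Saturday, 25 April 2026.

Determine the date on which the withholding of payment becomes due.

The last day of the remediation period: 25 April 2026 + 28 days = 23 May 2026.
Adding 70 calendar days to 23 May 2026 gives 1 August 2026, which is the last day of the notice period.
The last day of the response period: counting 3 business days from Saturday, 1 August 2026 (Aug 3, Aug 4, Aug 5, skipping weekends) reaches Wednesday, 5 August 2026.
The date on which the withholding of payment becomes due: 5 August 2026 + 10 days = 15 August 2026.

15 August 2026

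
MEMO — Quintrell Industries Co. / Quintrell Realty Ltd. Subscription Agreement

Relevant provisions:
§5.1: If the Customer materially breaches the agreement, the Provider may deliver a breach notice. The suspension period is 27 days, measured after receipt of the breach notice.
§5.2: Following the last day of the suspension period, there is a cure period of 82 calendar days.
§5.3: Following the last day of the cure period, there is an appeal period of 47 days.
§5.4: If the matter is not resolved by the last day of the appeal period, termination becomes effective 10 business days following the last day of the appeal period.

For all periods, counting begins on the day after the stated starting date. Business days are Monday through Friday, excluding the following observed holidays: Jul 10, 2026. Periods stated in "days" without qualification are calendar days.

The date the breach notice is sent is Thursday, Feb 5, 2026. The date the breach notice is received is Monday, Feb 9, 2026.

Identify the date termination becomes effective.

Jul 29, 2026

The last day of the suspension period: 27 calendar days after Feb 9, 2026 is Mar 8, 2026.
Adding 82 calendar days to Mar 8, 2026 gives May 29, 2026, which is the last day of the cure period.
The last day of the appeal period: 47 calendar days after May 29, 2026 is Jul 15, 2026.
The date termination becomes effective: 10 business days after Wednesday, Jul 15, 2026, skipping weekends — Jul 16, Jul 17, Jul 20, Jul 21, Jul 22, Jul 23, Jul 24, Jul 27, Jul 28, Jul 29 — lands on Wednesday, Jul 29, 2026.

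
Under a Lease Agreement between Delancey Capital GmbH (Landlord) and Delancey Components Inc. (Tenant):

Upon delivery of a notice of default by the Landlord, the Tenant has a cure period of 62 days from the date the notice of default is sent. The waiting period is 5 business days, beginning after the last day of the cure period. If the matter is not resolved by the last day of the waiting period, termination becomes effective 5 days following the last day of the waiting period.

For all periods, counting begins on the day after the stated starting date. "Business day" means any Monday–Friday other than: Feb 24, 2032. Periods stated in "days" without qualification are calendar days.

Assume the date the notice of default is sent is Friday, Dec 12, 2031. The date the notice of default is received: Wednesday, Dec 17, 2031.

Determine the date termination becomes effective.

Feb 24, 2032

The last day of the cure period: Dec 12, 2031 + 62 days = Feb 12, 2032.
The last day of the waiting period: counting 5 business days from Thursday, Feb 12, 2032 (Feb 13, Feb 16, Feb 17, Feb 18, Feb 19, skipping weekends) reaches Thursday, Feb 19, 2032.
The date termination becomes effective: 5 calendar days after Feb 19, 2032 is Feb 24, 2032.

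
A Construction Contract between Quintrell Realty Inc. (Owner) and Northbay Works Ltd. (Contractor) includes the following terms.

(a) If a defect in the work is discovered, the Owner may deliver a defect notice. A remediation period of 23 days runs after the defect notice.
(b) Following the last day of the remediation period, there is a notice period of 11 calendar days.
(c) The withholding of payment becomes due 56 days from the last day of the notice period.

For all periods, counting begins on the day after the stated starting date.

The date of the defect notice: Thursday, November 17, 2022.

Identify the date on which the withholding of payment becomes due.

The last day of the remediation period: November 17, 2022 + 23 days = December 10, 2022.
The last day of the notice period: 11 calendar days after December 10, 2022 is December 21, 2022.
The date on which the withholding of payment becomes due: 56 calendar days after December 21, 2022 is February 15, 2023.

February 15, 2023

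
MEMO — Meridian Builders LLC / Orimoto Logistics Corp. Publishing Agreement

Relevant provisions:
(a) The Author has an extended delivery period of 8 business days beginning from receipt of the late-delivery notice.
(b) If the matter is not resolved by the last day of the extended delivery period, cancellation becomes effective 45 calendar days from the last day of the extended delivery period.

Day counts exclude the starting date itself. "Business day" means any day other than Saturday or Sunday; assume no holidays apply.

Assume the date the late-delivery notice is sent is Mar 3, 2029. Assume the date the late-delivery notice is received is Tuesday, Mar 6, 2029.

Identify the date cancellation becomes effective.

The last day of the extended delivery period: counting 8 business days from Tuesday, Mar 6, 2029 (Mar 7, Mar 8, Mar 9, Mar 12, Mar 13, Mar 14, Mar 15, Mar 16, skipping weekends) reaches Friday, Mar 16, 2029.
The date cancellation becomes effective: 45 calendar days after Mar 16, 2029 is Apr 30, 2029.

Apr 30, 2029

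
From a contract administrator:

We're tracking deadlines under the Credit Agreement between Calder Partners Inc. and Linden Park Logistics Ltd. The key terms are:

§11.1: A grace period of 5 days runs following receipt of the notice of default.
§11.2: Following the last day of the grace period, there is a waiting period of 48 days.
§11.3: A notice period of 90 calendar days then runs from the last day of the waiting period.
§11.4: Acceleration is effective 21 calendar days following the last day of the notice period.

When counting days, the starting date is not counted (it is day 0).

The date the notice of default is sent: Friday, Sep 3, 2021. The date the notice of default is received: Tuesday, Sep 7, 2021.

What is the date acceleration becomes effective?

Feb 18, 2022

The last day of the grace period: Sep 7, 2021 + 5 days = Sep 12, 2021.
Adding 48 calendar days to Sep 12, 2021 gives Oct 30, 2021, which is the last day of the waiting period.
The last day of the notice period: 90 calendar days after Oct 30, 2021 is Jan 28, 2022.
Adding 21 calendar days to Jan 28, 2022 gives Feb 18, 2022, which is the date acceleration becomes effective.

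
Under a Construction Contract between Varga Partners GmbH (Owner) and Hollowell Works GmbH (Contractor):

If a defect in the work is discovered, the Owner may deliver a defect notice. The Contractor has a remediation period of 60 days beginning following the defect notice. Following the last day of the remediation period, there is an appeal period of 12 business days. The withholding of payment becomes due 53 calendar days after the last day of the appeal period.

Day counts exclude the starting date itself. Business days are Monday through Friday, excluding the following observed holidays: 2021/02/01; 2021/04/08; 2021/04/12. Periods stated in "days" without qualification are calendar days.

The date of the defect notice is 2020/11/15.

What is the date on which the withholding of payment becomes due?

2021/03/27

The last day of the remediation period: 60 calendar days after 2020/11/15 is 2021/01/14.
The last day of the appeal period: 12 business days after Thursday, 2021/01/14, skipping weekends and the listed holiday on Feb 1 — Jan 15, Jan 18, Jan 19, Jan 20, …, Jan 28, Jan 29, Feb 2 — lands on Tuesday, 2021/02/02.
The date on which the withholding of payment becomes due: 2021/02/02 + 53 days = 2021/03/27.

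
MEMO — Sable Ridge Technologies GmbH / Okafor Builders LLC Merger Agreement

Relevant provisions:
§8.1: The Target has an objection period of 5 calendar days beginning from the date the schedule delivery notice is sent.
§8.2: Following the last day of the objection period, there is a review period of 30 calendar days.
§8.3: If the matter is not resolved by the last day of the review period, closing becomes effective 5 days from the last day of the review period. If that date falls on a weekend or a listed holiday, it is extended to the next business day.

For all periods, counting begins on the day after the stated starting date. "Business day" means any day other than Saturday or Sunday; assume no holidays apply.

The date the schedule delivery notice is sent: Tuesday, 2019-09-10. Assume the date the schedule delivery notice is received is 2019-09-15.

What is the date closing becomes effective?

2019-10-21

The last day of the objection period: 2019-09-10 + 5 days = 2019-09-15.
The last day of the review period: 30 calendar days after 2019-09-15 is 2019-10-15.
Adding 5 calendar days to 2019-10-15 gives 2019-10-20, which is the date closing becomes effective. That falls on a Sunday, so it rolls to the next business day, Monday, 2019-10-21.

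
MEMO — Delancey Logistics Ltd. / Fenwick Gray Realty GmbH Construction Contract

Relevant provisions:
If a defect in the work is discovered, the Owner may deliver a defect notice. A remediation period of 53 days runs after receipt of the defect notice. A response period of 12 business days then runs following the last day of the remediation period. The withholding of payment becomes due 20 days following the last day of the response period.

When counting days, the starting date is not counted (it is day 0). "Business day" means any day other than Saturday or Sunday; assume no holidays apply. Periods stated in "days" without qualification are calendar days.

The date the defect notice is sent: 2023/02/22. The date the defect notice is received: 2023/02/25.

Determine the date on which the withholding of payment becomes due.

Adding 53 calendar days to 2023/02/25 gives 2023/04/19, which is the last day of the remediation period.
From Wednesday, 2023/04/19, 12 business days (Apr 20, Apr 21, Apr 24, Apr 25, …, May 3, May 4, May 5, skipping weekends) brings us to Friday, 2023/05/05, which is the last day of the response period.
The date on which the withholding of payment becomes due: 20 calendar days after 2023/05/05 is 2023/05/25.

2023/05/25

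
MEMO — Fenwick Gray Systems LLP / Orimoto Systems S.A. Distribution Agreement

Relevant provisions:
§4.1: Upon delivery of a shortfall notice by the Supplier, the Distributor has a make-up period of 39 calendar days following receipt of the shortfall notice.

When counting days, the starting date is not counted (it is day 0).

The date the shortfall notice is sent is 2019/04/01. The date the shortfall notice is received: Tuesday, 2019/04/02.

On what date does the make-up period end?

2019/05/11

The last day of the make-up period: 39 calendar days after 2019/04/02 is 2019/05/11.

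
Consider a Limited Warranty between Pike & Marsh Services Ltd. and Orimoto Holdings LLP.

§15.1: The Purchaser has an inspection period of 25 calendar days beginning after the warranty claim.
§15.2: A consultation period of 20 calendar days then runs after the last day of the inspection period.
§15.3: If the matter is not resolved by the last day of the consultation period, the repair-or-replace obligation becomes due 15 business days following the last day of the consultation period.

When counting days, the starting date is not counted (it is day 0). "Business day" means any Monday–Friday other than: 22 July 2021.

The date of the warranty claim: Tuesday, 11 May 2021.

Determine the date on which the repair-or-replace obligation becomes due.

The last day of the inspection period: 25 calendar days after 11 May 2021 is 5 June 2021.
Adding 20 calendar days to 5 June 2021 gives 25 June 2021, which is the last day of the consultation period.
The date on which the repair-or-replace obligation becomes due: counting 15 business days from Friday, 25 June 2021 (Jun 28, Jun 29, Jun 30, Jul 1, …, Jul 14, Jul 15, Jul 16, skipping weekends) reaches Friday, 16 July 2021.

16 July 2021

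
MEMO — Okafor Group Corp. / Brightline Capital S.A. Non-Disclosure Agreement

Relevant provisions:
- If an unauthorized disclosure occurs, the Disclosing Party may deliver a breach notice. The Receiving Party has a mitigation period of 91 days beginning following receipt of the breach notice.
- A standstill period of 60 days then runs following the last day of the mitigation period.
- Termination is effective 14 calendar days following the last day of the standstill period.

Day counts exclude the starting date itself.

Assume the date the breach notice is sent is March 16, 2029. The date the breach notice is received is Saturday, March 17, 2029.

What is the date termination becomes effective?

August 29, 2029

The last day of the mitigation period: 91 calendar days after March 17, 2029 is June 16, 2029.
Adding 60 calendar days to June 16, 2029 gives August 15, 2029, which is the last day of the standstill period.
The date termination becomes effective: 14 calendar days after August 15, 2029 is August 29, 2029.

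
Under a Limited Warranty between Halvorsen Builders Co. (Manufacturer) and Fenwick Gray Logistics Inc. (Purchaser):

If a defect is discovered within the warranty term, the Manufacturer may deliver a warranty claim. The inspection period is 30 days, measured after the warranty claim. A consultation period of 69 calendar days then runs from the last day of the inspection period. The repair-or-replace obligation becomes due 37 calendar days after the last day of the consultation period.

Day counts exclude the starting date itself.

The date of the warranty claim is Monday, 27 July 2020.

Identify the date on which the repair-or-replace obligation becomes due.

Adding 30 calendar days to 27 July 2020 gives 26 August 2020, which is the last day of the inspection period.
The last day of the consultation period: 26 August 2020 + 69 days = 3 November 2020.
Adding 37 calendar days to 3 November 2020 gives 10 December 2020, which is the date on which the repair-or-replace obligation becomes due.

10 December 2020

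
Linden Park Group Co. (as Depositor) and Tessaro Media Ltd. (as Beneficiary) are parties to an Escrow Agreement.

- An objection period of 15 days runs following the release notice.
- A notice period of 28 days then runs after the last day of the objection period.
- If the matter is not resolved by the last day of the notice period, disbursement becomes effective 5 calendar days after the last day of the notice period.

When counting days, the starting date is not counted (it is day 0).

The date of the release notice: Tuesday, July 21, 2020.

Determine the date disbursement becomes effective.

September 7, 2020

The last day of the objection period: July 21, 2020 + 15 days = August 5, 2020.
The last day of the notice period: August 5, 2020 + 28 days = September 2, 2020.
The date disbursement becomes effective: September 2, 2020 + 5 days = September 7, 2020.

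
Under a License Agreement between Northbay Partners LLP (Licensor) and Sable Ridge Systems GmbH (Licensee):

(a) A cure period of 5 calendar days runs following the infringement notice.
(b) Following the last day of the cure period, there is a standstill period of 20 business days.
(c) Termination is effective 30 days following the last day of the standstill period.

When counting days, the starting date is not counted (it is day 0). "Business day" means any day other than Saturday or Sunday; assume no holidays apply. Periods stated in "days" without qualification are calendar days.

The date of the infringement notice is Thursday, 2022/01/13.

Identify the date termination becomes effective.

The last day of the cure period: 2022/01/13 + 5 days = 2022/01/18.
The last day of the standstill period: 20 business days after Tuesday, 2022/01/18, skipping weekends — Jan 19, Jan 20, Jan 21, Jan 24, …, Feb 11, Feb 14, Feb 15 — lands on Tuesday, 2022/02/15.
Adding 30 calendar days to 2022/02/15 gives 2022/03/17, which is the date termination becomes effective.

2022/03/17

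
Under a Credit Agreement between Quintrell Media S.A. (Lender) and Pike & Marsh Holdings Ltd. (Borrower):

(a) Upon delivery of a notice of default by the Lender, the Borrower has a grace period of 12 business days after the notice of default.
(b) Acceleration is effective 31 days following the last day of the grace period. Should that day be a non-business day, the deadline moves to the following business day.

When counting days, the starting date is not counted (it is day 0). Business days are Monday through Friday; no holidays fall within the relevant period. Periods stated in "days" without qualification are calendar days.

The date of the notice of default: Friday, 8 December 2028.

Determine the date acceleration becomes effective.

26 January 2029

The last day of the grace period: counting 12 business days from Friday, 8 December 2028 (Dec 11, Dec 12, Dec 13, Dec 14, …, Dec 22, Dec 25, Dec 26, skipping weekends) reaches Tuesday, 26 December 2028.
The date acceleration becomes effective: 31 calendar days after 26 December 2028 is 26 January 2029. 26 January 2029 is a Friday, so no roll-forward applies.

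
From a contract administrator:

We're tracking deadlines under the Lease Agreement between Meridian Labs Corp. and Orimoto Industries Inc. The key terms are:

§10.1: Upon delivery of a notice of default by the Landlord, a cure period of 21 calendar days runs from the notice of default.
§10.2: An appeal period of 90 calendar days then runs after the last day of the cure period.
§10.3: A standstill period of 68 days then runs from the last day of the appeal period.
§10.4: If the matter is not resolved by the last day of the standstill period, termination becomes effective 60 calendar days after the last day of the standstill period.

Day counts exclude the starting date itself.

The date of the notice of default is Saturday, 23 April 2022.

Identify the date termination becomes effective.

Adding 21 calendar days to 23 April 2022 gives 14 May 2022, which is the last day of the cure period.
Adding 90 calendar days to 14 May 2022 gives 12 August 2022, which is the last day of the appeal period.
The last day of the standstill period: 68 calendar days after 12 August 2022 is 19 October 2022.
Adding 60 calendar days to 19 October 2022 gives 18 December 2022, which is the date termination becomes effective.

18 December 2022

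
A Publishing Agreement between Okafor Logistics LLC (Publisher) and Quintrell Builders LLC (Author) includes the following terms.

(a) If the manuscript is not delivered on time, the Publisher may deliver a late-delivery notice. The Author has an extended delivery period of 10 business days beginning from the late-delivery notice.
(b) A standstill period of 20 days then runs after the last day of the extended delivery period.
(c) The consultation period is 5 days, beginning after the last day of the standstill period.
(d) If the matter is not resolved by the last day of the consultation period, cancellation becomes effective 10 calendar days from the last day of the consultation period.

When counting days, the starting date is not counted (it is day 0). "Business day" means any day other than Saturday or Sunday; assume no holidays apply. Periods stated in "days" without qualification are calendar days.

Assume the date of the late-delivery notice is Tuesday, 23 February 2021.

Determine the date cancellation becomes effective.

From Tuesday, 23 February 2021, 10 business days (Feb 24, Feb 25, Feb 26, Mar 1, Mar 2, Mar 3, Mar 4, Mar 5, Mar 8, Mar 9, skipping weekends) brings us to Tuesday, 9 March 2021, which is the last day of the extended delivery period.
The last day of the standstill period: 9 March 2021 + 20 days = 29 March 2021.
The last day of the consultation period: 29 March 2021 + 5 days = 3 April 2021.
The date cancellation becomes effective: 10 calendar days after 3 April 2021 is 13 April 2021.

13 April 2021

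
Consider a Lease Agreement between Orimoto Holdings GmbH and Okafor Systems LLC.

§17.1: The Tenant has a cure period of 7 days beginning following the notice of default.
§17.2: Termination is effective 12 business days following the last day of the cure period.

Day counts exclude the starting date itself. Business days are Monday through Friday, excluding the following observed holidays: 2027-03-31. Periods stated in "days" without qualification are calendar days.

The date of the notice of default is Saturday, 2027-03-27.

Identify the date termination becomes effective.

2027-04-20

The last day of the cure period: 7 calendar days after 2027-03-27 is 2027-04-03.
The date termination becomes effective: counting 12 business days from Saturday, 2027-04-03 (Apr 5, Apr 6, Apr 7, Apr 8, …, Apr 16, Apr 19, Apr 20, skipping weekends) reaches Tuesday, 2027-04-20.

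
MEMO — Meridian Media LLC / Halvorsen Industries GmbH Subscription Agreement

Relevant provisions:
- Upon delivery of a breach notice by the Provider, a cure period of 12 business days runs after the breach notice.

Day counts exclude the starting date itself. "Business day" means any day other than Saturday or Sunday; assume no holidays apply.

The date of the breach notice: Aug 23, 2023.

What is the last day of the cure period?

From Wednesday, Aug 23, 2023, 12 business days (Aug 24, Aug 25, Aug 28, Aug 29, …, Sep 6, Sep 7, Sep 8, skipping weekends) brings us to Friday, Sep 8, 2023, which is the last day of the cure period.

Sep 8, 2023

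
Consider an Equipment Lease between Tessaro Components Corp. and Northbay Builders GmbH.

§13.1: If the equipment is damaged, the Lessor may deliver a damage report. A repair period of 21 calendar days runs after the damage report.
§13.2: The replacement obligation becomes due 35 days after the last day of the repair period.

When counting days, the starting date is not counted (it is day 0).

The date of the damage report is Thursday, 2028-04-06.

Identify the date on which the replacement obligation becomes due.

The last day of the repair period: 21 calendar days after 2028-04-06 is 2028-04-27.
The date on which the replacement obligation becomes due: 2028-04-27 + 35 days = 2028-06-01.

2028-06-01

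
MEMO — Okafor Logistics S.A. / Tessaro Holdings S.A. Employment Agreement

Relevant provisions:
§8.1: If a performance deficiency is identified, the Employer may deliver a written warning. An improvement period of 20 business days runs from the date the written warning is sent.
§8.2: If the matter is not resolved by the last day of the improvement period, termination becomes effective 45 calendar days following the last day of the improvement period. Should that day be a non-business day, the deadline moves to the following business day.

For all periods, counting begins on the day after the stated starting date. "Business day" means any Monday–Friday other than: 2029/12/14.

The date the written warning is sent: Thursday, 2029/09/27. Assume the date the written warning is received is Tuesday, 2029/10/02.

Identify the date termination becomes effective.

The last day of the improvement period: counting 20 business days from Thursday, 2029/09/27 (Sep 28, Oct 1, Oct 2, Oct 3, …, Oct 23, Oct 24, Oct 25, skipping weekends) reaches Thursday, 2029/10/25.
The date termination becomes effective: 45 calendar days after 2029/10/25 is 2029/12/09. That falls on a Sunday, so it rolls to the next business day, Monday, 2029/12/10.

2029/12/10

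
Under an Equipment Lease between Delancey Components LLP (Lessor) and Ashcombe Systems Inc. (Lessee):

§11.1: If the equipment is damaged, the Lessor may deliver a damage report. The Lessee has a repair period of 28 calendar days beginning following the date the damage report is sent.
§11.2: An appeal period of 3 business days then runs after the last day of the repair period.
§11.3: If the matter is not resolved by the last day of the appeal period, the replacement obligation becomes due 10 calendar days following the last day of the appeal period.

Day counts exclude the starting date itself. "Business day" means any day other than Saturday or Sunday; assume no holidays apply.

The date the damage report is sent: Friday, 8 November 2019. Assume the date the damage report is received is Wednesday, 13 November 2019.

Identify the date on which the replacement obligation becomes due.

The last day of the repair period: 28 calendar days after 8 November 2019 is 6 December 2019.
The last day of the appeal period: counting 3 business days from Friday, 6 December 2019 (Dec 9, Dec 10, Dec 11, skipping weekends) reaches Wednesday, 11 December 2019.
Adding 10 calendar days to 11 December 2019 gives 21 December 2019, which is the date on which the replacement obligation becomes due.

21 December 2019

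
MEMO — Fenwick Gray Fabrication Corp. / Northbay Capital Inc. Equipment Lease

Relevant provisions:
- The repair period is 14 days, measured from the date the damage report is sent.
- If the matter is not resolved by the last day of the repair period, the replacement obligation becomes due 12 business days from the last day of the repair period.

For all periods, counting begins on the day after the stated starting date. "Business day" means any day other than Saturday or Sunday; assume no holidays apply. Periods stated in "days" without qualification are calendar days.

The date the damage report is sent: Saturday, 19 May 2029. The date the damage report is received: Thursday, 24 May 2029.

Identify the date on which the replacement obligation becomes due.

Adding 14 calendar days to 19 May 2029 gives 2 June 2029, which is the last day of the repair period.
From Saturday, 2 June 2029, 12 business days (Jun 4, Jun 5, Jun 6, Jun 7, …, Jun 15, Jun 18, Jun 19, skipping weekends) brings us to Tuesday, 19 June 2029, which is the date on which the replacement obligation becomes due.

19 June 2029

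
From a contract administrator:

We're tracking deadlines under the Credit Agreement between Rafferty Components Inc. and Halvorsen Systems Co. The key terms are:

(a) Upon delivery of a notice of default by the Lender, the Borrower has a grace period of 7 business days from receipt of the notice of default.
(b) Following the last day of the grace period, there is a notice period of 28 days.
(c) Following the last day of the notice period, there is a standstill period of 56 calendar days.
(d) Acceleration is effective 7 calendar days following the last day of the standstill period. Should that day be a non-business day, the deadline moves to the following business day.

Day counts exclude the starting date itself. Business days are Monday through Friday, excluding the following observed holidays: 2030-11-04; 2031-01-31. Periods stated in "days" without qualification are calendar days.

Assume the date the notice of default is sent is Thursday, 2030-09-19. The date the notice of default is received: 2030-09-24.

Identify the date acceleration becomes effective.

2031-01-02

The last day of the grace period: counting 7 business days from Tuesday, 2030-09-24 (Sep 25, Sep 26, Sep 27, Sep 30, Oct 1, Oct 2, Oct 3, skipping weekends) reaches Thursday, 2030-10-03.
The last day of the notice period: 28 calendar days after 2030-10-03 is 2030-10-31.
The last day of the standstill period: 56 calendar days after 2030-10-31 is 2030-12-26.
The date acceleration becomes effective: 2030-12-26 + 7 days = 2031-01-02. 2031-01-02 is a Thursday and is not a listed holiday, so no roll-forward applies.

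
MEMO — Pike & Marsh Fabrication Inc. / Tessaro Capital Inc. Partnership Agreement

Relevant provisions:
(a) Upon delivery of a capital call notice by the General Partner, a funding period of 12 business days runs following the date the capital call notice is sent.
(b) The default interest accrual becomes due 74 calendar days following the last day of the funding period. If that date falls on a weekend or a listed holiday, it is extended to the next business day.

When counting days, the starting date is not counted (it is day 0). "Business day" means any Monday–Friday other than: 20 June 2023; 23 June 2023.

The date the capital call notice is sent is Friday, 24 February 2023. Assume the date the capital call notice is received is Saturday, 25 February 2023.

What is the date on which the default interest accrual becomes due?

29 May 2023

From Friday, 24 February 2023, 12 business days (Feb 27, Feb 28, Mar 1, Mar 2, …, Mar 10, Mar 13, Mar 14, skipping weekends) brings us to Tuesday, 14 March 2023, which is the last day of the funding period.
The date on which the default interest accrual becomes due: 14 March 2023 + 74 days = 27 May 2023. That falls on a Saturday, so it rolls to the next business day, Monday, 29 May 2023.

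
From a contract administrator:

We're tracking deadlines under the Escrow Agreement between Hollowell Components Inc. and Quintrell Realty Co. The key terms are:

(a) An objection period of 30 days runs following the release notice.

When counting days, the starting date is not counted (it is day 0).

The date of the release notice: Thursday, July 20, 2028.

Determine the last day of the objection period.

August 19, 2028

Adding 30 calendar days to July 20, 2028 gives August 19, 2028, which is the last day of the objection period.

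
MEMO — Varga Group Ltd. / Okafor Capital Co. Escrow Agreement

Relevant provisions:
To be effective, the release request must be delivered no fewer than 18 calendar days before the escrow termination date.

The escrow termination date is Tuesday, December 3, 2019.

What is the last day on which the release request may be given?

November 15, 2019

December 3, 2019 minus 18 days is November 15, 2019.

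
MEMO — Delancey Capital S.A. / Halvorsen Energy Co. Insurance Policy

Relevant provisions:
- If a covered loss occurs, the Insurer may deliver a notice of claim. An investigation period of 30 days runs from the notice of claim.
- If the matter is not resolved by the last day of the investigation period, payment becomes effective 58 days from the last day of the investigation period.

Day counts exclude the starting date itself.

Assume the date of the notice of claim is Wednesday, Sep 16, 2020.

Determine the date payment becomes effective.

Adding 30 calendar days to Sep 16, 2020 gives Oct 16, 2020, which is the last day of the investigation period.
Adding 58 calendar days to Oct 16, 2020 gives Dec 13, 2020, which is the date payment becomes effective.

Dec 13, 2020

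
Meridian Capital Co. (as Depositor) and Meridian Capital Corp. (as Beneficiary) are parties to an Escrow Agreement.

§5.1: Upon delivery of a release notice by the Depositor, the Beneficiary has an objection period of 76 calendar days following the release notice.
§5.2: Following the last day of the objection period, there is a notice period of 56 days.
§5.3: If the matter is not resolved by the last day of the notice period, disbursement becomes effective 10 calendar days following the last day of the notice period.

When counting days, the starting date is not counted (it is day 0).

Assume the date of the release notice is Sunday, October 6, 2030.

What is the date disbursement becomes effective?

February 25, 2031

Adding 76 calendar days to October 6, 2030 gives December 21, 2030, which is the last day of the objection period.
The last day of the notice period: 56 calendar days after December 21, 2030 is February 15, 2031.
The date disbursement becomes effective: 10 calendar days after February 15, 2031 is February 25, 2031.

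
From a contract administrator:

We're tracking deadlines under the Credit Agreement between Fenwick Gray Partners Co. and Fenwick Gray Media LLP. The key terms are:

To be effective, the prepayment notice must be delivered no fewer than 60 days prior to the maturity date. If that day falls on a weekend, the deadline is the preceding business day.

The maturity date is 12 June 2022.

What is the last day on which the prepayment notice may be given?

Counting back 60 calendar days from 12 June 2022 gives 13 April 2022. That is a Wednesday, so no adjustment is needed.

13 April 2022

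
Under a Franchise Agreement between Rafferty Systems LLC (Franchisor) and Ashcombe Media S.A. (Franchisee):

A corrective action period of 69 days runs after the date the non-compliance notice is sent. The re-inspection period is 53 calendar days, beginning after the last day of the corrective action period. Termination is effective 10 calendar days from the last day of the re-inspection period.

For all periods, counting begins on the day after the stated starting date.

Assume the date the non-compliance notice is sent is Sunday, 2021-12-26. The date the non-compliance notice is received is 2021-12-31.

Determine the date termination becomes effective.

Adding 69 calendar days to 2021-12-26 gives 2022-03-05, which is the last day of the corrective action period.
The last day of the re-inspection period: 2022-03-05 + 53 days = 2022-04-27.
The date termination becomes effective: 2022-04-27 + 10 days = 2022-05-07.

2022-05-07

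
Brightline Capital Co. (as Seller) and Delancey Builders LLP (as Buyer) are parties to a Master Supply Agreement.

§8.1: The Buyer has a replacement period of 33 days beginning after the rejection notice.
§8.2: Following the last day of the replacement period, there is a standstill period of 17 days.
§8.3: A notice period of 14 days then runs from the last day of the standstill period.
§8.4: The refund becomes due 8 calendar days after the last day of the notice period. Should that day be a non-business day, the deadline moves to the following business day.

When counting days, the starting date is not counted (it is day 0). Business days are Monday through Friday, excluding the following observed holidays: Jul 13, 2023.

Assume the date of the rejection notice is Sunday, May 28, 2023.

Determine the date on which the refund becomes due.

The last day of the replacement period: May 28, 2023 + 33 days = Jun 30, 2023.
Adding 17 calendar days to Jun 30, 2023 gives Jul 17, 2023, which is the last day of the standstill period.
The last day of the notice period: Jul 17, 2023 + 14 days = Jul 31, 2023.
Adding 8 calendar days to Jul 31, 2023 gives Aug 8, 2023, which is the date on which the refund becomes due. Aug 8, 2023 is a Tuesday and is not a listed holiday, so no roll-forward applies.

Aug 8, 2023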